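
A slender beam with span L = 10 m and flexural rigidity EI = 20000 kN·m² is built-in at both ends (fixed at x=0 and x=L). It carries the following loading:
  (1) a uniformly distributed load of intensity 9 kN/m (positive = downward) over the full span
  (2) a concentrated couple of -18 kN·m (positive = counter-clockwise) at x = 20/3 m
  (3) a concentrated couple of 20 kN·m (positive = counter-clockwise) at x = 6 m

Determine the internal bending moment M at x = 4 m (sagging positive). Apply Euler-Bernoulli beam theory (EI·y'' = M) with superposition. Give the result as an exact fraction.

M(4) = 863/25 kN·m

Load 1 — uniform load w=9 kN/m over full span:
  M_1 = wLx/2 - wL²/12 - wx²/2 = 9·10·4/2 - 9·10²/12 - 9·4²/2 = 33 kN·m
Load 2 — applied couple M₀=-18 kN·m at a=20/3 m (b=L-a=10/3):
  M_2 = R_Ax - M_A  [x≤a] with R_A=-12/5, M_A=-6 = (-12/5)·4 - (-6) = -18/5 kN·m
Load 3 — applied couple M₀=20 kN·m at a=6 m (b=L-a=4):
  M_3 = R_Ax - M_A  [x≤a] with R_A=72/25, M_A=32/5 = (72/25)·4 - (32/5) = 128/25 kN·m
Superposition: M = Σ M_i = 863/25 kN·m ≈ 34.520000 kN·m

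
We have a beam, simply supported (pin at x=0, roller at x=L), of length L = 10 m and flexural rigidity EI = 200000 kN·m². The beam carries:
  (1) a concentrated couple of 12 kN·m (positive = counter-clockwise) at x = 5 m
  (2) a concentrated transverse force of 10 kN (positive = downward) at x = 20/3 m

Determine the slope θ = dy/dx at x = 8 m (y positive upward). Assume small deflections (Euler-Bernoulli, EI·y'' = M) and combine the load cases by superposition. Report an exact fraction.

θ(8) = 18547/81000000 rad

Load 1 — applied couple M₀=12 kN·m at a=5 m (b=L-a=5):
  θ_1 = (M₀x²/(2L)-M₀(x-a)+C₁)/EI  [x>a] with C₁=M₀(3b²-L²)/(6L)=-5 = (12·8²/(2·10)-12·(8-5)+(-5))/200000 = -13/1000000 rad
Load 2 — point force P=10 kN at a=20/3 m (b=L-a=10/3):
  θ_2 = -Pa(2L²-6Lx+3x²+a²)/(6LEI)  [x>a] = -10·(20/3)·(2·10²-6·10·8+3·8²+(20/3)²)/(6·10·200000) = 49/202500 rad
Superposition: θ = Σ θ_i = 18547/81000000 rad ≈ 0.000229 rad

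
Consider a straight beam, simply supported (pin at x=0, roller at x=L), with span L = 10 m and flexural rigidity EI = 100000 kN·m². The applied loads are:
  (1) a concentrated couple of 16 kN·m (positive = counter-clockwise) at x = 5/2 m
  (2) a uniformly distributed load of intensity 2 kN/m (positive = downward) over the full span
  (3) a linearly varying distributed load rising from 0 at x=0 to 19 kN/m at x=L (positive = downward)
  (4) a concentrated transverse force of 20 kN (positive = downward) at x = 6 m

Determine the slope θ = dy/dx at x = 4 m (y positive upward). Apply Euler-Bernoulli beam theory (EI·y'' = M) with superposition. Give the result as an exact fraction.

θ(4) = -4543/2250000 rad

Load 1 — applied couple M₀=16 kN·m at a=5/2 m (b=L-a=15/2):
  θ_1 = (M₀x²/(2L)-M₀(x-a)+C₁)/EI  [x>a] with C₁=M₀(3b²-L²)/(6L)=55/3 = (16·4²/(2·10)-16·(4-(5/2))+(55/3))/100000 = 107/1500000 rad
Load 2 — uniform load w=2 kN/m over full span:
  θ_2 = -w(L³-6Lx²+4x³)/(24EI) = -2·(10³-6·10·4²+4·4³)/(24·100000) = -37/150000 rad
Load 3 — triangular load w₀=19 kN/m (0→w₀ over full span):
  θ_3 = -w₀(7L⁴-30L²x²+15x⁴)/(360LEI) = -19·(7·10⁴-30·10²·4²+15·4⁴)/(360·10·100000) = -6137/4500000 rad
Load 4 — point force P=20 kN at a=6 m (b=L-a=4):
  θ_4 = -Pb(L²-b²-3x²)/(6LEI)  [x≤a] = -20·4·(10²-4²-3·4²)/(6·10·100000) = -3/6250 rad
Superposition: θ = Σ θ_i = -4543/2250000 rad ≈ -0.002019 rad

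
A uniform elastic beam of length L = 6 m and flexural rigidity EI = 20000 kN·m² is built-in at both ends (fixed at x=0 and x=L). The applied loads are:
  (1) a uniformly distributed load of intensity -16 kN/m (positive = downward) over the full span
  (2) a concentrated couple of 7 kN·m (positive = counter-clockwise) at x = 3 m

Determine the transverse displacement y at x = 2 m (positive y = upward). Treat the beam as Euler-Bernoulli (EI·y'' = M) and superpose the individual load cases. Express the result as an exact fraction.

Load 1 — uniform load w=-16 kN/m over full span:
  y_1 = -wx²(L-x)²/(24EI) = -(-16)·2²·(6-2)²/(24·20000) = 4/1875 m
Load 2 — applied couple M₀=7 kN·m at a=3 m (b=L-a=3):
  y_2 = (R_Ax³/6 - M_Ax²/2)/EI  [x≤a] with R_A=7/4, M_A=7/4 = ((7/4)·2³/6 - (7/4)·2²/2)/20000 = -7/120000 m
Superposition: y = Σ y_i = 83/40000 m ≈ 0.002075 m

y(2) = 83/40000 m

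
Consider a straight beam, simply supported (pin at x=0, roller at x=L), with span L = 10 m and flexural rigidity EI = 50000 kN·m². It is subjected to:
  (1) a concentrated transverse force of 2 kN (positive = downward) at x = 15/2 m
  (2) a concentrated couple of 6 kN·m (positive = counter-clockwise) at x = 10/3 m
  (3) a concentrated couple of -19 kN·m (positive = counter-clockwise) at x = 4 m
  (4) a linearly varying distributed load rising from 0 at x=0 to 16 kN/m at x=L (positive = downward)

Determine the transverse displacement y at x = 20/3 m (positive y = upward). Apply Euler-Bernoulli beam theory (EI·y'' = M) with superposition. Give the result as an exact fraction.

y(20/3) = -2871731/145800000 m

Load 1 — point force P=2 kN at a=15/2 m (b=L-a=5/2):
  y_1 = -Pbx(L²-b²-x²)/(6LEI)  [x≤a] = -2·(5/2)·(20/3)·(10²-(5/2)²-(20/3)²)/(6·10·50000) = -71/129600 m
Load 2 — applied couple M₀=6 kN·m at a=10/3 m (b=L-a=20/3):
  y_2 = (M₀x³/(6L)-M₀(x-a)²/2+C₁x)/EI  [x>a] with C₁=M₀(3b²-L²)/(6L)=10/3 = (6·(20/3)³/(6·10)-6·((20/3)-(10/3))²/2+(10/3)·(20/3))/50000 = 1/2700 m
Load 3 — applied couple M₀=-19 kN·m at a=4 m (b=L-a=6):
  y_3 = (M₀x³/(6L)-M₀(x-a)²/2+C₁x)/EI  [x>a] with C₁=M₀(3b²-L²)/(6L)=-38/15 = ((-19)·(20/3)³/(6·10)-(-19)·((20/3)-4)²/2+(-38/15)·(20/3))/50000 = -437/506250 m
Load 4 — triangular load w₀=16 kN/m (0→w₀ over full span):
  y_4 = -w₀x(7L⁴-10L²x²+3x⁴)/(360LEI) = -16·(20/3)·(7·10⁴-10·10²·(20/3)²+3·(20/3)⁴)/(360·10·50000) = -68/3645 m
Superposition: y = Σ y_i = -2871731/145800000 m ≈ -0.019696 m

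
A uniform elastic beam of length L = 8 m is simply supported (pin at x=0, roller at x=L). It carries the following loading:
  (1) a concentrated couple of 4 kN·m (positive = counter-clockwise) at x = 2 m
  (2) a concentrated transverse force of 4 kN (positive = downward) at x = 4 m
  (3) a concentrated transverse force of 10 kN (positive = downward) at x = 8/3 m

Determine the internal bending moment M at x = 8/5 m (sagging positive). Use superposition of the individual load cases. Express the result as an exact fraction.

Load 1 — applied couple M₀=4 kN·m at a=2 m (b=L-a=6):
  M_1 = M₀x/L  [x≤a] = 4·(8/5)/8 = 4/5 kN·m
Load 2 — point force P=4 kN at a=4 m (b=L-a=4):
  M_2 = Pbx/L  [x≤a] = 4·4·(8/5)/8 = 16/5 kN·m
Load 3 — point force P=10 kN at a=8/3 m (b=L-a=16/3):
  M_3 = Pbx/L  [x≤a] = 10·(16/3)·(8/5)/8 = 32/3 kN·m
Superposition: M = Σ M_i = 44/3 kN·m ≈ 14.666667 kN·m

M(8/5) = 44/3 kN·m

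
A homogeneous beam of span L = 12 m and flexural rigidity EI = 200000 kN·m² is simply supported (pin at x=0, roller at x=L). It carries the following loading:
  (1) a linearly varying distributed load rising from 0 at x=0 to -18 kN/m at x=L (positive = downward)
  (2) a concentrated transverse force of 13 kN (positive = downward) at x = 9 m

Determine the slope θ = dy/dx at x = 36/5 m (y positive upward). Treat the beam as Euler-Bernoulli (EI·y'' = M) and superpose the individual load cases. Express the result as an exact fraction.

θ(36/5) = -746217/1000000000 rad

Load 1 — triangular load w₀=-18 kN/m (0→w₀ over full span):
  θ_1 = -w₀(7L⁴-30L²x²+15x⁴)/(360LEI) = -(-18)·(7·12⁴-30·12²·(36/5)²+15·(36/5)⁴)/(360·12·200000) = -1566/1953125 rad
Load 2 — point force P=13 kN at a=9 m (b=L-a=3):
  θ_2 = -Pb(L²-b²-3x²)/(6LEI)  [x≤a] = -13·3·(12²-3²-3·(36/5)²)/(6·12·200000) = 2223/40000000 rad
Superposition: θ = Σ θ_i = -746217/1000000000 rad ≈ -0.000746 rad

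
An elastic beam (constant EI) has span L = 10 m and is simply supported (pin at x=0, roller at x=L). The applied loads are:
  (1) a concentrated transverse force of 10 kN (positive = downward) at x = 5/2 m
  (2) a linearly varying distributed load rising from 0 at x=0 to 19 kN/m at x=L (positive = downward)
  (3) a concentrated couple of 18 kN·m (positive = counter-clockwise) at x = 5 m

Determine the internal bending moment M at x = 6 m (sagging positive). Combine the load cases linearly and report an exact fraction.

Load 1 — point force P=10 kN at a=5/2 m (b=L-a=15/2):
  M_1 = Pa(L-x)/L  [x>a] = 10·(5/2)·(10-6)/10 = 10 kN·m
Load 2 — triangular load w₀=19 kN/m (0→w₀ over full span):
  M_2 = w₀Lx/6 - w₀x³/(6L) = 19·10·6/6 - 19·6³/(6·10) = 608/5 kN·m
Load 3 — applied couple M₀=18 kN·m at a=5 m (b=L-a=5):
  M_3 = M₀x/L - M₀  [x>a] = 18·6/10 - 18 = -36/5 kN·m
Superposition: M = Σ M_i = 622/5 kN·m ≈ 124.400000 kN·m

M(6) = 622/5 kN·m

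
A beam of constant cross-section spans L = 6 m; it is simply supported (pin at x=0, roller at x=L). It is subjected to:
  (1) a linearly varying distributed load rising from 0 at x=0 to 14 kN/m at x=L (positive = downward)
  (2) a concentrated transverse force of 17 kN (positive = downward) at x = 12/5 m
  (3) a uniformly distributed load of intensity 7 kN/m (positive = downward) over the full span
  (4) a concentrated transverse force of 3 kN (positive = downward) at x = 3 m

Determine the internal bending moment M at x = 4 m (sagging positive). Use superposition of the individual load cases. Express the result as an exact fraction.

M(4) = 3407/45 kN·m

Load 1 — triangular load w₀=14 kN/m (0→w₀ over full span):
  M_1 = w₀Lx/6 - w₀x³/(6L) = 14·6·4/6 - 14·4³/(6·6) = 280/9 kN·m
Load 2 — point force P=17 kN at a=12/5 m (b=L-a=18/5):
  M_2 = Pa(L-x)/L  [x>a] = 17·(12/5)·(6-4)/6 = 68/5 kN·m
Load 3 — uniform load w=7 kN/m over full span:
  M_3 = wx(L-x)/2 = 7·4·(6-4)/2 = 28 kN·m
Load 4 — point force P=3 kN at a=3 m (b=L-a=3):
  M_4 = Pa(L-x)/L  [x>a] = 3·3·(6-4)/6 = 3 kN·m
Superposition: M = Σ M_i = 3407/45 kN·m ≈ 75.711111 kN·m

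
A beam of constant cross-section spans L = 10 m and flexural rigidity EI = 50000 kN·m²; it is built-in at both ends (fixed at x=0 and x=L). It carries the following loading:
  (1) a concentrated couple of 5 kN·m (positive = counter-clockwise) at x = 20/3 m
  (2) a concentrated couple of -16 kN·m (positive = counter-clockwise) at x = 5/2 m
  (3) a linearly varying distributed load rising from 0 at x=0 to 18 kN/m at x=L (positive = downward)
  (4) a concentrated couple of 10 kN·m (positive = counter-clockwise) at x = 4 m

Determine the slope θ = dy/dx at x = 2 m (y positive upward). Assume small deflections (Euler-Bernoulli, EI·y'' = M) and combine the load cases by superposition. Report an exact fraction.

θ(2) = -979/625000 rad

Load 1 — applied couple M₀=5 kN·m at a=20/3 m (b=L-a=10/3):
  θ_1 = (R_Ax²/2 - M_Ax)/EI  [x≤a] with R_A=2/3, M_A=5/3 = ((2/3)·2²/2 - (5/3)·2)/50000 = -1/25000 rad
Load 2 — applied couple M₀=-16 kN·m at a=5/2 m (b=L-a=15/2):
  θ_2 = (R_Ax²/2 - M_Ax)/EI  [x≤a] with R_A=-9/5, M_A=3 = ((-9/5)·2²/2 - 3·2)/50000 = -3/15625 rad
Load 3 — triangular load w₀=18 kN/m (0→w₀ over full span):
  θ_3 = -w₀(2x(L-x)(L-2x)(x+2L)+x²(L-x)²)/(120LEI) = -18·(2·2·(10-2)·(10-2·2)·(2+2·10)+2²·(10-2)²)/(120·10·50000) = -21/15625 rad
Load 4 — applied couple M₀=10 kN·m at a=4 m (b=L-a=6):
  θ_4 = (R_Ax²/2 - M_Ax)/EI  [x≤a] with R_A=36/25, M_A=6/5 = ((36/25)·2²/2 - (6/5)·2)/50000 = 3/312500 rad
Superposition: θ = Σ θ_i = -979/625000 rad ≈ -0.001566 rad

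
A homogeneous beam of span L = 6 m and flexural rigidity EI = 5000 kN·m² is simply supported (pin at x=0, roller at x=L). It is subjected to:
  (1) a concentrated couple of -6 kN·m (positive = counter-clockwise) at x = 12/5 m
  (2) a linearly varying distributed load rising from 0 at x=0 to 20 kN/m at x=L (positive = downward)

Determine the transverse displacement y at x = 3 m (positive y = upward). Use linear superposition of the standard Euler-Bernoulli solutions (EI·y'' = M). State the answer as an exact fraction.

y(3) = -17361/500000 m

Load 1 — applied couple M₀=-6 kN·m at a=12/5 m (b=L-a=18/5):
  y_1 = (M₀x³/(6L)-M₀(x-a)²/2+C₁x)/EI  [x>a] with C₁=M₀(3b²-L²)/(6L)=-12/25 = ((-6)·3³/(6·6)-(-6)·(3-(12/5))²/2+(-12/25)·3)/5000 = -243/250000 m
Load 2 — triangular load w₀=20 kN/m (0→w₀ over full span):
  y_2 = -w₀x(7L⁴-10L²x²+3x⁴)/(360LEI) = -20·3·(7·6⁴-10·6²·3²+3·3⁴)/(360·6·5000) = -27/800 m
Superposition: y = Σ y_i = -17361/500000 m ≈ -0.034722 m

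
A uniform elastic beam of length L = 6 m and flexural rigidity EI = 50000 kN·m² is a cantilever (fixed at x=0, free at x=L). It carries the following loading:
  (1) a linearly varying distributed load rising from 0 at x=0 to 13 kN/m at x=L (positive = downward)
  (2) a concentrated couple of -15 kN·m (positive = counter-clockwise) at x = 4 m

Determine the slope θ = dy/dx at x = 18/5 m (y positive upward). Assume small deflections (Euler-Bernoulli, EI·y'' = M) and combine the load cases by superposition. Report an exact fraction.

θ(18/5) = -236277/31250000 rad

Load 1 — triangular load w₀=13 kN/m (0→w₀ over full span):
  θ_1 = (w₀Lx²/4-w₀L²x/3-w₀x⁴/(24L))/EI = (13·6·(18/5)²/4-13·6²·(18/5)/3-13·(18/5)⁴/(24·6))/50000 = -202527/31250000 rad
Load 2 — applied couple M₀=-15 kN·m at a=4 m (b=L-a=2):
  θ_2 = M₀x/EI  [x≤a] = (-15)·(18/5)/50000 = -27/25000 rad
Superposition: θ = Σ θ_i = -236277/31250000 rad ≈ -0.007561 rad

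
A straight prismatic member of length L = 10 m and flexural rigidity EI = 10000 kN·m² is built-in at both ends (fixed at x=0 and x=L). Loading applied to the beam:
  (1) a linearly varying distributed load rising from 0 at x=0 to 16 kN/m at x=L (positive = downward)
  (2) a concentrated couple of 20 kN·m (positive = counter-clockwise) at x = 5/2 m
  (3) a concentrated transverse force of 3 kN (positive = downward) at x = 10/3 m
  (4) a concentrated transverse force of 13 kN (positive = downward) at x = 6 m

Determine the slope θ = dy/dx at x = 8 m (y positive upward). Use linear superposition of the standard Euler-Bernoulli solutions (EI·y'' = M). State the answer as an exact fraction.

θ(8) = 11777/1406250 rad

Load 1 — triangular load w₀=16 kN/m (0→w₀ over full span):
  θ_1 = -w₀(2x(L-x)(L-2x)(x+2L)+x²(L-x)²)/(120LEI) = -16·(2·8·(10-8)·(10-2·8)·(8+2·10)+8²·(10-8)²)/(120·10·10000) = 64/9375 rad
Load 2 — applied couple M₀=20 kN·m at a=5/2 m (b=L-a=15/2):
  θ_2 = (R_Ax²/2 - M_Ax - M₀(x-a))/EI  [x>a] with R_A=9/4, M_A=-15/4 = ((9/4)·8²/2 - (-15/4)·8 - 20·(8-(5/2)))/10000 = -1/1250 rad
Load 3 — point force P=3 kN at a=10/3 m (b=L-a=20/3):
  θ_3 = Pa²(L-x)(2bL-(3b+a)(L-x))/(2L³EI)  [x>a] = 3·(10/3)²·(10-8)·(2·(20/3)·10-(3·(20/3)+(10/3))·(10-8))/(2·10³·10000) = 13/45000 rad
Load 4 — point force P=13 kN at a=6 m (b=L-a=4):
  θ_4 = Pa²(L-x)(2bL-(3b+a)(L-x))/(2L³EI)  [x>a] = 13·6²·(10-8)·(2·4·10-(3·4+6)·(10-8))/(2·10³·10000) = 1287/625000 rad
Superposition: θ = Σ θ_i = 11777/1406250 rad ≈ 0.008375 rad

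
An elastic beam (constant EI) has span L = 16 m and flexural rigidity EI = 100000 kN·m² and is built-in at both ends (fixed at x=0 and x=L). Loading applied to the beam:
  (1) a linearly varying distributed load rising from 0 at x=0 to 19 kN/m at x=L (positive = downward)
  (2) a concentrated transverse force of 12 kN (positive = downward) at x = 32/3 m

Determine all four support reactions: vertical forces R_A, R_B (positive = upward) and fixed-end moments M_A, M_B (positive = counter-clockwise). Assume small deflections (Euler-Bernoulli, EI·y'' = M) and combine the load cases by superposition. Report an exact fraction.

Load 1 — triangular load w₀=19 kN/m (0→w₀ over full span):
  R_A = 3w₀L/20 = 3·19·16/20 = 228/5 kN
  M_A = w₀L²/30 = 19·16²/30 = 2432/15 kN·m
  R_B = 7w₀L/20 = 7·19·16/20 = 532/5 kN
  M_B = -w₀L²/20 = -19·16²/20 = -1216/5 kN·m
Load 2 — point force P=12 kN at a=32/3 m (b=L-a=16/3):
  R_A = Pb²(3a+b)/L³ = 12·(16/3)²·(3·(32/3)+(16/3))/16³ = 28/9 kN
  M_A = Pab²/L² = 12·(32/3)·(16/3)²/16² = 128/9 kN·m
  R_B = Pa²(a+3b)/L³ = 12·(32/3)²·((32/3)+3·(16/3))/16³ = 80/9 kN
  M_B = -Pa²b/L² = -12·(32/3)²·(16/3)/16² = -256/9 kN·m
Superposition: R_A = 2192/45 kN, M_A = 7936/45 kN·m, R_B = 5188/45 kN, M_B = -12224/45 kN·m

R_A = 2192/45 kN, M_A = 7936/45 kN·m, R_B = 5188/45 kN, M_B = -12224/45 kN·m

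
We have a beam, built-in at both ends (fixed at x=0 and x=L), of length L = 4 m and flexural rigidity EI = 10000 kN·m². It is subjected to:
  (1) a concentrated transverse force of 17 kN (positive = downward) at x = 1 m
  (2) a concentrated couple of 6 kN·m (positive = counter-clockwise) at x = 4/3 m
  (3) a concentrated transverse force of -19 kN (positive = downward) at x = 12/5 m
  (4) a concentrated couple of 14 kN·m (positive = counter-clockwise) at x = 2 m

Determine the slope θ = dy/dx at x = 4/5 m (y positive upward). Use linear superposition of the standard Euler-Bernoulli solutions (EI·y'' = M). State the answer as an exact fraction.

θ(4/5) = 979/62500000 rad

Load 1 — point force P=17 kN at a=1 m (b=L-a=3):
  θ_1 = -Pb²x(2aL-(3a+b)x)/(2L³EI)  [x≤a] = -17·3²·(4/5)·(2·1·4-(3·1+3)·(4/5))/(2·4³·10000) = -153/500000 rad
Load 2 — applied couple M₀=6 kN·m at a=4/3 m (b=L-a=8/3):
  θ_2 = (R_Ax²/2 - M_Ax)/EI  [x≤a] with R_A=2, M_A=0 = (2·(4/5)²/2 - 0·(4/5))/10000 = 1/15625 rad
Load 3 — point force P=-19 kN at a=12/5 m (b=L-a=8/5):
  θ_3 = -Pb²x(2aL-(3a+b)x)/(2L³EI)  [x≤a] = -(-19)·(8/5)²·(4/5)·(2·(12/5)·4-(3·(12/5)+(8/5))·(4/5))/(2·4³·10000) = 722/1953125 rad
Load 4 — applied couple M₀=14 kN·m at a=2 m (b=L-a=2):
  θ_4 = (R_Ax²/2 - M_Ax)/EI  [x≤a] with R_A=21/4, M_A=7/2 = ((21/4)·(4/5)²/2 - (7/2)·(4/5))/10000 = -7/62500 rad
Superposition: θ = Σ θ_i = 979/62500000 rad ≈ 0.000016 rad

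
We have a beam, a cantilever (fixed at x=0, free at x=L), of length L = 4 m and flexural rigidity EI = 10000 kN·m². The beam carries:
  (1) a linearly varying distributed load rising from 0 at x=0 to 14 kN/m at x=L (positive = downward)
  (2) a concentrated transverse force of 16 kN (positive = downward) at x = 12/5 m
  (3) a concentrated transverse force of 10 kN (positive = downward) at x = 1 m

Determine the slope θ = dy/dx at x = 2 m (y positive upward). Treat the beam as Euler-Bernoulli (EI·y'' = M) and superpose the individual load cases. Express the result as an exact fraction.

Load 1 — triangular load w₀=14 kN/m (0→w₀ over full span):
  θ_1 = (w₀Lx²/4-w₀L²x/3-w₀x⁴/(24L))/EI = (14·4·2²/4-14·4²·2/3-14·2⁴/(24·4))/10000 = -287/30000 rad
Load 2 — point force P=16 kN at a=12/5 m (b=L-a=8/5):
  θ_2 = -Px(2a-x)/(2EI)  [x≤a] = -16·2·(2·(12/5)-2)/(2·10000) = -14/3125 rad
Load 3 — point force P=10 kN at a=1 m (b=L-a=3):
  θ_3 = -Pa²/(2EI)  [x>a] = -10·1²/(2·10000) = -1/2000 rad
Superposition: θ = Σ θ_i = -1091/75000 rad ≈ -0.014547 rad

θ(2) = -1091/75000 rad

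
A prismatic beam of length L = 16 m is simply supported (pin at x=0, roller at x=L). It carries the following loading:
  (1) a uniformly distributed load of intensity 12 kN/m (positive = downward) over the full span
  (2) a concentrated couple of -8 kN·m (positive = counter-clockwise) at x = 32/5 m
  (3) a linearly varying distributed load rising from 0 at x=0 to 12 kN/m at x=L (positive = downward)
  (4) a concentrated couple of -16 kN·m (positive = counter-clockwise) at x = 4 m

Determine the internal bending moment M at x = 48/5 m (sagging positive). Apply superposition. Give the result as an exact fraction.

Load 1 — uniform load w=12 kN/m over full span:
  M_1 = wx(L-x)/2 = 12·(48/5)·(16-(48/5))/2 = 9216/25 kN·m
Load 2 — applied couple M₀=-8 kN·m at a=32/5 m (b=L-a=48/5):
  M_2 = M₀x/L - M₀  [x>a] = (-8)·(48/5)/16 - (-8) = 16/5 kN·m
Load 3 — triangular load w₀=12 kN/m (0→w₀ over full span):
  M_3 = w₀Lx/6 - w₀x³/(6L) = 12·16·(48/5)/6 - 12·(48/5)³/(6·16) = 24576/125 kN·m
Load 4 — applied couple M₀=-16 kN·m at a=4 m (b=L-a=12):
  M_4 = M₀x/L - M₀  [x>a] = (-16)·(48/5)/16 - (-16) = 32/5 kN·m
Superposition: M = Σ M_i = 71856/125 kN·m ≈ 574.848000 kN·m

M(48/5) = 71856/125 kN·m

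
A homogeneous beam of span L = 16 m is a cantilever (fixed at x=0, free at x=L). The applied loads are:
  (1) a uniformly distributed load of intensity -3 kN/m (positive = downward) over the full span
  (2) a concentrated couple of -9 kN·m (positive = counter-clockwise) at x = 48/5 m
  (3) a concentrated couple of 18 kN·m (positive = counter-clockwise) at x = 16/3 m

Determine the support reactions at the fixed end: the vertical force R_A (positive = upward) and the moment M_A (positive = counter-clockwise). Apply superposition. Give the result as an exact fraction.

R_A = -48 kN, M_A = -393 kN·m

Load 1 — uniform load w=-3 kN/m over full span:
  R_A = wL = (-3)·16 = -48 kN
  M_A = wL²/2 = (-3)·16²/2 = -384 kN·m
Load 2 — applied couple M₀=-9 kN·m at a=48/5 m (b=L-a=32/5):
  R_A = 0 kN
  M_A = -M₀ = -(-9) = 9 kN·m
Load 3 — applied couple M₀=18 kN·m at a=16/3 m (b=L-a=32/3):
  R_A = 0 kN
  M_A = -M₀ = -18 kN·m
Superposition: R_A = -48 kN, M_A = -393 kN·m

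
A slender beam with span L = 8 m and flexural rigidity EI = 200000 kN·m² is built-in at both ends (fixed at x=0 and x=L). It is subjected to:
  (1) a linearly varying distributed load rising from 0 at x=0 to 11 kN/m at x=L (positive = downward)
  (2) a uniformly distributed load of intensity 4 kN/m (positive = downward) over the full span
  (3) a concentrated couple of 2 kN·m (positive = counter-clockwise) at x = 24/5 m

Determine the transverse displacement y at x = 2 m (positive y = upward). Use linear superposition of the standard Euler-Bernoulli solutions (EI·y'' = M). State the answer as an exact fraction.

y(2) = -109/400000 m

Load 1 — triangular load w₀=11 kN/m (0→w₀ over full span):
  y_1 = -w₀x²(L-x)²(x+2L)/(120LEI) = -11·2²·(8-2)²·(2+2·8)/(120·8·200000) = -297/2000000 m
Load 2 — uniform load w=4 kN/m over full span:
  y_2 = -wx²(L-x)²/(24EI) = -4·2²·(8-2)²/(24·200000) = -3/25000 m
Load 3 — applied couple M₀=2 kN·m at a=24/5 m (b=L-a=16/5):
  y_3 = (R_Ax³/6 - M_Ax²/2)/EI  [x≤a] with R_A=9/25, M_A=16/25 = ((9/25)·2³/6 - (16/25)·2²/2)/200000 = -1/250000 m
Superposition: y = Σ y_i = -109/400000 m ≈ -0.000273 m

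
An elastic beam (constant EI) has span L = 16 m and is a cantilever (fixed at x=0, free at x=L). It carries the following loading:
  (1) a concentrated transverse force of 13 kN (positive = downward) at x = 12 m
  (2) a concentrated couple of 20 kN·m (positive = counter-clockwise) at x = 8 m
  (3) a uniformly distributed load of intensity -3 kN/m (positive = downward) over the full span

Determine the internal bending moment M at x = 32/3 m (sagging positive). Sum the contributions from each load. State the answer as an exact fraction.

M(32/3) = 76/3 kN·m

Load 1 — point force P=13 kN at a=12 m (b=L-a=4):
  M_1 = -P(a-x)  [x≤a] = -13·(12-(32/3)) = -52/3 kN·m
Load 2 — applied couple M₀=20 kN·m at a=8 m (b=L-a=8):
  M_2 = 0  [x>a] = 0 kN·m
Load 3 — uniform load w=-3 kN/m over full span:
  M_3 = -w(L-x)²/2 = -(-3)·(16-(32/3))²/2 = 128/3 kN·m
Superposition: M = Σ M_i = 76/3 kN·m ≈ 25.333333 kN·m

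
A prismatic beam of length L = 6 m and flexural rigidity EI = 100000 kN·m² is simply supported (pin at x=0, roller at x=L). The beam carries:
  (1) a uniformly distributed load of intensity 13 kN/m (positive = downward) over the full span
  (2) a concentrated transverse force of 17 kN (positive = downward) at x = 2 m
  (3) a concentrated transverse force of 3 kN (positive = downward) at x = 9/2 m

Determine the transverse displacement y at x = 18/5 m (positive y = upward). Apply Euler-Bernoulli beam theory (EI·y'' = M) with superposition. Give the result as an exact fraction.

y(18/5) = -8332441/3000000000 m

Load 1 — uniform load w=13 kN/m over full span:
  y_1 = -wx(L³-2Lx²+x³)/(24EI) = -13·(18/5)·(6³-2·6·(18/5)²+(18/5)³)/(24·100000) = -32643/15625000 m
Load 2 — point force P=17 kN at a=2 m (b=L-a=4):
  y_2 = -Pa(L-x)(2Lx-a²-x²)/(6LEI)  [x>a] = -17·2·(6-(18/5))·(2·6·(18/5)-2²-(18/5)²)/(6·6·100000) = -697/1171875 m
Load 3 — point force P=3 kN at a=9/2 m (b=L-a=3/2):
  y_3 = -Pbx(L²-b²-x²)/(6LEI)  [x≤a] = -3·(3/2)·(18/5)·(6²-(3/2)²-(18/5)²)/(6·6·100000) = -18711/200000000 m
Superposition: y = Σ y_i = -8332441/3000000000 m ≈ -0.002777 m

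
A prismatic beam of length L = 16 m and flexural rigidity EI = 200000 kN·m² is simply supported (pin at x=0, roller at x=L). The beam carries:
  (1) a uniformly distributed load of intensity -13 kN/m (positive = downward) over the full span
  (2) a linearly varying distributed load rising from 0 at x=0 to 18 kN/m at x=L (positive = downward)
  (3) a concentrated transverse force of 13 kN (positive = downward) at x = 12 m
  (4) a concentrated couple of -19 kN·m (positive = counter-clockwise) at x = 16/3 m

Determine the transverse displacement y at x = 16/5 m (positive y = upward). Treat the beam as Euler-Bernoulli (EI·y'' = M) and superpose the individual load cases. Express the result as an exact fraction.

y(16/5) = 7915651/878906250 m

Load 1 — uniform load w=-13 kN/m over full span:
  y_1 = -wx(L³-2Lx²+x³)/(24EI) = -(-13)·(16/5)·(16³-2·16·(16/5)²+(16/5)³)/(24·200000) = 193024/5859375 m
Load 2 — triangular load w₀=18 kN/m (0→w₀ over full span):
  y_2 = -w₀x(7L⁴-10L²x²+3x⁴)/(360LEI) = -18·(16/5)·(7·16⁴-10·16²·(16/5)²+3·(16/5)⁴)/(360·16·200000) = -1056768/48828125 m
Load 3 — point force P=13 kN at a=12 m (b=L-a=4):
  y_3 = -Pbx(L²-b²-x²)/(6LEI)  [x≤a] = -13·4·(16/5)·(16²-4²-(16/5)²)/(6·16·200000) = -4667/2343750 m
Load 4 — applied couple M₀=-19 kN·m at a=16/3 m (b=L-a=32/3):
  y_4 = (M₀x³/(6L)+C₁x)/EI  [x≤a] with C₁=M₀(3b²-L²)/(6L)=-152/9 = ((-19)·(16/5)³/(6·16)+(-152/9)·(16/5))/200000 = -1064/3515625 m
Superposition: y = Σ y_i = 7915651/878906250 m ≈ 0.009006 m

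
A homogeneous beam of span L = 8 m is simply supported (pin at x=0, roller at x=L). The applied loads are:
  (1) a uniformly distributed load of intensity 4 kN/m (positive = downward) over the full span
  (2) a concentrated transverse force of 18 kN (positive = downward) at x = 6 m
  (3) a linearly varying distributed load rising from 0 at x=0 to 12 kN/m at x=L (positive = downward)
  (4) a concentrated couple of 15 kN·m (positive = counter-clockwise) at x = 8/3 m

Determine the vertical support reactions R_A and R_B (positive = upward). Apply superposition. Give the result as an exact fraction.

R_A = 307/8 kN, R_B = 477/8 kN

Load 1 — uniform load w=4 kN/m over full span:
  R_A = wL/2 = 4·8/2 = 16 kN
  R_B = wL/2 = 4·8/2 = 16 kN
Load 2 — point force P=18 kN at a=6 m (b=L-a=2):
  R_A = Pb/L = 18·2/8 = 9/2 kN
  R_B = Pa/L = 18·6/8 = 27/2 kN
Load 3 — triangular load w₀=12 kN/m (0→w₀ over full span):
  R_A = w₀L/6 = 12·8/6 = 16 kN
  R_B = w₀L/3 = 12·8/3 = 32 kN
Load 4 — applied couple M₀=15 kN·m at a=8/3 m (b=L-a=16/3):
  R_A = M₀/L = 15/8 kN
  R_B = -M₀/L = -15/8 kN
Superposition: R_A = 307/8 kN, R_B = 477/8 kN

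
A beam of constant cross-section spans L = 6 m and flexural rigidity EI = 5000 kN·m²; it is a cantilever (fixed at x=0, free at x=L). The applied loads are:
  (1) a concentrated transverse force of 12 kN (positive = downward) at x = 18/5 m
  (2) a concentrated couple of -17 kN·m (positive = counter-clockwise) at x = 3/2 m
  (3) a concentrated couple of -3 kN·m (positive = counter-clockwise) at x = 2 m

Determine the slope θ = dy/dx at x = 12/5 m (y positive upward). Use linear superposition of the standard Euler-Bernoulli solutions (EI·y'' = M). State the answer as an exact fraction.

Load 1 — point force P=12 kN at a=18/5 m (b=L-a=12/5):
  θ_1 = -Px(2a-x)/(2EI)  [x≤a] = -12·(12/5)·(2·(18/5)-(12/5))/(2·5000) = -216/15625 rad
Load 2 — applied couple M₀=-17 kN·m at a=3/2 m (b=L-a=9/2):
  θ_2 = M₀a/EI  [x>a] = (-17)·(3/2)/5000 = -51/10000 rad
Load 3 — applied couple M₀=-3 kN·m at a=2 m (b=L-a=4):
  θ_3 = M₀a/EI  [x>a] = (-3)·2/5000 = -3/2500 rad
Superposition: θ = Σ θ_i = -5031/250000 rad ≈ -0.020124 rad

θ(12/5) = -5031/250000 rad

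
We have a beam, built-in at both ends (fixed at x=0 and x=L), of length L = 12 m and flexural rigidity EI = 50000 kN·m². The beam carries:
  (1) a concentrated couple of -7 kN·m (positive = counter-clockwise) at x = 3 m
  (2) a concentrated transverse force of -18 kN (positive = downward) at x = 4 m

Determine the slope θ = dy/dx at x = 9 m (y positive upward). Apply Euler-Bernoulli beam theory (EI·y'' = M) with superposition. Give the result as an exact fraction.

Load 1 — applied couple M₀=-7 kN·m at a=3 m (b=L-a=9):
  θ_1 = (R_Ax²/2 - M_Ax - M₀(x-a))/EI  [x>a] with R_A=-21/32, M_A=21/16 = ((-21/32)·9²/2 - (21/16)·9 - (-7)·(9-3))/50000 = 231/3200000 rad
Load 2 — point force P=-18 kN at a=4 m (b=L-a=8):
  θ_2 = Pa²(L-x)(2bL-(3b+a)(L-x))/(2L³EI)  [x>a] = (-18)·4²·(12-9)·(2·8·12-(3·8+4)·(12-9))/(2·12³·50000) = -27/50000 rad
Superposition: θ = Σ θ_i = -1497/3200000 rad ≈ -0.000468 rad

θ(9) = -1497/3200000 rad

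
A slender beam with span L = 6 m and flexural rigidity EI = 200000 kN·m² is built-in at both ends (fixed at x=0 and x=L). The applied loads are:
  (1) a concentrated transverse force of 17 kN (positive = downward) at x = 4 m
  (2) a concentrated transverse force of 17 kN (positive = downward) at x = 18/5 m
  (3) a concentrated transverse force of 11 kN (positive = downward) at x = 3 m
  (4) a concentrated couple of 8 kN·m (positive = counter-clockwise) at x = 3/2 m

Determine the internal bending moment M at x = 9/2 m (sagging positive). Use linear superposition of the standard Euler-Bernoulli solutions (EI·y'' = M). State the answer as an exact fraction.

M(9/2) = 26387/4500 kN·m

Load 1 — point force P=17 kN at a=4 m (b=L-a=2):
  M_1 = Pa²(a+3b)(L-x)/L³ - Pa²b/L²  [x>a] = 17·4²·(4+3·2)·(6-(9/2))/6³ - 17·4²·2/6² = 34/9 kN·m
Load 2 — point force P=17 kN at a=18/5 m (b=L-a=12/5):
  M_2 = Pa²(a+3b)(L-x)/L³ - Pa²b/L²  [x>a] = 17·(18/5)²·((18/5)+3·(12/5))·(6-(9/2))/6³ - 17·(18/5)²·(12/5)/6² = 459/250 kN·m
Load 3 — point force P=11 kN at a=3 m (b=L-a=3):
  M_3 = Pa²(a+3b)(L-x)/L³ - Pa²b/L²  [x>a] = 11·3²·(3+3·3)·(6-(9/2))/6³ - 11·3²·3/6² = 0 kN·m
Load 4 — applied couple M₀=8 kN·m at a=3/2 m (b=L-a=9/2):
  M_4 = R_Ax - M_A - M₀  [x>a] with R_A=3/2, M_A=-3/2 = (3/2)·(9/2) - (-3/2) - 8 = 1/4 kN·m
Superposition: M = Σ M_i = 26387/4500 kN·m ≈ 5.863778 kN·m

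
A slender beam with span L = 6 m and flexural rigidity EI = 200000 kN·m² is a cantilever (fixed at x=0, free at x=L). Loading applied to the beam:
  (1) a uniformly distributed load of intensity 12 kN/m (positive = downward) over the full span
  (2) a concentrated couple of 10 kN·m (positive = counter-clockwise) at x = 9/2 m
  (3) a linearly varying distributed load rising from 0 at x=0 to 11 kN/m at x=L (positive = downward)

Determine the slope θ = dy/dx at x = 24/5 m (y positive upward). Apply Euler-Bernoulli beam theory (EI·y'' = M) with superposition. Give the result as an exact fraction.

θ(24/5) = -423459/125000000 rad

Load 1 — uniform load w=12 kN/m over full span:
  θ_1 = -wx(x²-3Lx+3L²)/(6EI) = -12·(24/5)·((24/5)²-3·6·(24/5)+3·6²)/(6·200000) = -837/390625 rad
Load 2 — applied couple M₀=10 kN·m at a=9/2 m (b=L-a=3/2):
  θ_2 = M₀a/EI  [x>a] = 10·(9/2)/200000 = 9/40000 rad
Load 3 — triangular load w₀=11 kN/m (0→w₀ over full span):
  θ_3 = (w₀Lx²/4-w₀L²x/3-w₀x⁴/(24L))/EI = (11·6·(24/5)²/4-11·6²·(24/5)/3-11·(24/5)⁴/(24·6))/200000 = -2871/1953125 rad
Superposition: θ = Σ θ_i = -423459/125000000 rad ≈ -0.003388 rad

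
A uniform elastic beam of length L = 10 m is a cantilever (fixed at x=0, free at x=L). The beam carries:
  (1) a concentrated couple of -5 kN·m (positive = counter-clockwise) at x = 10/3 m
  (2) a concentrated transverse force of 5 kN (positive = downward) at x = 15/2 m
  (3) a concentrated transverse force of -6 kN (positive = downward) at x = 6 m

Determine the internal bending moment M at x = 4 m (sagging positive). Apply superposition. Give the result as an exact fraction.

M(4) = -11/2 kN·m

Load 1 — applied couple M₀=-5 kN·m at a=10/3 m (b=L-a=20/3):
  M_1 = 0  [x>a] = 0 kN·m
Load 2 — point force P=5 kN at a=15/2 m (b=L-a=5/2):
  M_2 = -P(a-x)  [x≤a] = -5·((15/2)-4) = -35/2 kN·m
Load 3 — point force P=-6 kN at a=6 m (b=L-a=4):
  M_3 = -P(a-x)  [x≤a] = -(-6)·(6-4) = 12 kN·m
Superposition: M = Σ M_i = -11/2 kN·m ≈ -5.500000 kN·m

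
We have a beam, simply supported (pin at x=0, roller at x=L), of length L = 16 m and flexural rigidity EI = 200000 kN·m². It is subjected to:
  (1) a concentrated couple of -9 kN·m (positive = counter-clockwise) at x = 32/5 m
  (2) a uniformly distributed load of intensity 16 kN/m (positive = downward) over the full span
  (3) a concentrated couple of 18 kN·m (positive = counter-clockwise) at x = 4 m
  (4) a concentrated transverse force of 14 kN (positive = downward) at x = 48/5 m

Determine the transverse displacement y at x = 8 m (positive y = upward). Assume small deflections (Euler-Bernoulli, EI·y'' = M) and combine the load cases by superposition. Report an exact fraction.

y(8) = -685169/9375000 m

Load 1 — applied couple M₀=-9 kN·m at a=32/5 m (b=L-a=48/5):
  y_1 = (M₀x³/(6L)-M₀(x-a)²/2+C₁x)/EI  [x>a] with C₁=M₀(3b²-L²)/(6L)=-48/25 = ((-9)·8³/(6·16)-(-9)·(8-(32/5))²/2+(-48/25)·8)/200000 = -81/312500 m
Load 2 — uniform load w=16 kN/m over full span:
  y_2 = -wx(L³-2Lx²+x³)/(24EI) = -16·8·(16³-2·16·8²+8³)/(24·200000) = -128/1875 m
Load 3 — applied couple M₀=18 kN·m at a=4 m (b=L-a=12):
  y_3 = (M₀x³/(6L)-M₀(x-a)²/2+C₁x)/EI  [x>a] with C₁=M₀(3b²-L²)/(6L)=33 = (18·8³/(6·16)-18·(8-4)²/2+33·8)/200000 = 27/25000 m
Load 4 — point force P=14 kN at a=48/5 m (b=L-a=32/5):
  y_4 = -Pbx(L²-b²-x²)/(6LEI)  [x≤a] = -14·(32/5)·8·(16²-(32/5)²-8²)/(6·16·200000) = -6608/1171875 m
Superposition: y = Σ y_i = -685169/9375000 m ≈ -0.073085 m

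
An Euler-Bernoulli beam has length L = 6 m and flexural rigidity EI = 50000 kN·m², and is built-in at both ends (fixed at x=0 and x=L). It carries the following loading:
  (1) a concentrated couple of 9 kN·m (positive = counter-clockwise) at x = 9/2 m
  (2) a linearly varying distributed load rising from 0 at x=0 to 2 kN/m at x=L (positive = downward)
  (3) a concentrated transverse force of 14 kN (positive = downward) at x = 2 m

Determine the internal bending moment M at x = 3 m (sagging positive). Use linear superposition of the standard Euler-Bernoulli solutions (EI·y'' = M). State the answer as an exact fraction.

Load 1 — applied couple M₀=9 kN·m at a=9/2 m (b=L-a=3/2):
  M_1 = R_Ax - M_A  [x≤a] with R_A=27/16, M_A=45/16 = (27/16)·3 - (45/16) = 9/4 kN·m
Load 2 — triangular load w₀=2 kN/m (0→w₀ over full span):
  M_2 = 3w₀Lx/20 - w₀L²/30 - w₀x³/(6L) = 3·2·6·3/20 - 2·6²/30 - 2·3³/(6·6) = 3/2 kN·m
Load 3 — point force P=14 kN at a=2 m (b=L-a=4):
  M_3 = Pa²(a+3b)(L-x)/L³ - Pa²b/L²  [x>a] = 14·2²·(2+3·4)·(6-3)/6³ - 14·2²·4/6² = 14/3 kN·m
Superposition: M = Σ M_i = 101/12 kN·m ≈ 8.416667 kN·m

M(3) = 101/12 kN·m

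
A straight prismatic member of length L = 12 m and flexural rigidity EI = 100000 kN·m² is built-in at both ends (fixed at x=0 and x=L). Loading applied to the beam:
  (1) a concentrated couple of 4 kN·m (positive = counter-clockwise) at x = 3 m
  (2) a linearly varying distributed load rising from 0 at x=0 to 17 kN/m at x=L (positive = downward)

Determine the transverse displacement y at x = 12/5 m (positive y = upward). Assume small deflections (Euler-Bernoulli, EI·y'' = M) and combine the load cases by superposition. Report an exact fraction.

y(12/5) = -1268919/781250000 m

Load 1 — applied couple M₀=4 kN·m at a=3 m (b=L-a=9):
  y_1 = (R_Ax³/6 - M_Ax²/2)/EI  [x≤a] with R_A=3/8, M_A=-3/4 = ((3/8)·(12/5)³/6 - (-3/4)·(12/5)²/2)/100000 = 189/6250000 m
Load 2 — triangular load w₀=17 kN/m (0→w₀ over full span):
  y_2 = -w₀x²(L-x)²(x+2L)/(120LEI) = -17·(12/5)²·(12-(12/5))²·((12/5)+2·12)/(120·12·100000) = -80784/48828125 m
Superposition: y = Σ y_i = -1268919/781250000 m ≈ -0.001624 m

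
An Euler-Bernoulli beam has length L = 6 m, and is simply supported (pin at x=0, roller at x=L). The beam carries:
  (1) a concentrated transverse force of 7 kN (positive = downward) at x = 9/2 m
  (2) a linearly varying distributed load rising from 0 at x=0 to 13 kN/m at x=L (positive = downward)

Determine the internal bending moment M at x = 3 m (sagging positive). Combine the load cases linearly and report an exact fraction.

M(3) = 69/2 kN·m

Load 1 — point force P=7 kN at a=9/2 m (b=L-a=3/2):
  M_1 = Pbx/L  [x≤a] = 7·(3/2)·3/6 = 21/4 kN·m
Load 2 — triangular load w₀=13 kN/m (0→w₀ over full span):
  M_2 = w₀Lx/6 - w₀x³/(6L) = 13·6·3/6 - 13·3³/(6·6) = 117/4 kN·m
Superposition: M = Σ M_i = 69/2 kN·m ≈ 34.500000 kN·m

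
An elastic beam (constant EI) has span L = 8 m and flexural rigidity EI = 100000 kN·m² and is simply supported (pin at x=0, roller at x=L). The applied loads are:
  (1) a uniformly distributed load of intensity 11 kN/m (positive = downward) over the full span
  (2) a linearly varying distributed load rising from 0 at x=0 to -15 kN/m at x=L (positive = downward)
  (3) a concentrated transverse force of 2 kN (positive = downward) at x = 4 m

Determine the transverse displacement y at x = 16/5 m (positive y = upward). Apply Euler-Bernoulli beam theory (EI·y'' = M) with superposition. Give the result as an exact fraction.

Load 1 — uniform load w=11 kN/m over full span:
  y_1 = -wx(L³-2Lx²+x³)/(24EI) = -11·(16/5)·(8³-2·8·(16/5)²+(16/5)³)/(24·100000) = -10912/1953125 m
Load 2 — triangular load w₀=-15 kN/m (0→w₀ over full span):
  y_2 = -w₀x(7L⁴-10L²x²+3x⁴)/(360LEI) = -(-15)·(16/5)·(7·8⁴-10·8²·(16/5)²+3·(16/5)⁴)/(360·8·100000) = 36512/9765625 m
Load 3 — point force P=2 kN at a=4 m (b=L-a=4):
  y_3 = -Pbx(L²-b²-x²)/(6LEI)  [x≤a] = -2·4·(16/5)·(8²-4²-(16/5)²)/(6·8·100000) = -236/1171875 m
Superposition: y = Σ y_i = -60044/29296875 m ≈ -0.002050 m

y(16/5) = -60044/29296875 m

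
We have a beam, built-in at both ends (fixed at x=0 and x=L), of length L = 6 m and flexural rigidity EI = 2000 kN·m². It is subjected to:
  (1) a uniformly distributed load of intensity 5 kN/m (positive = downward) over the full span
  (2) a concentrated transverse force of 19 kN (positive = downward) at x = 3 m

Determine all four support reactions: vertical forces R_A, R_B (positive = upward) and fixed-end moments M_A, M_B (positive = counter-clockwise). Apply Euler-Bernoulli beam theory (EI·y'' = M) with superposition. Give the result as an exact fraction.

Load 1 — uniform load w=5 kN/m over full span:
  R_A = wL/2 = 5·6/2 = 15 kN
  M_A = wL²/12 = 5·6²/12 = 15 kN·m
  R_B = wL/2 = 5·6/2 = 15 kN
  M_B = -wL²/12 = -5·6²/12 = -15 kN·m
Load 2 — point force P=19 kN at a=3 m (b=L-a=3):
  R_A = Pb²(3a+b)/L³ = 19·3²·(3·3+3)/6³ = 19/2 kN
  M_A = Pab²/L² = 19·3·3²/6² = 57/4 kN·m
  R_B = Pa²(a+3b)/L³ = 19·3²·(3+3·3)/6³ = 19/2 kN
  M_B = -Pa²b/L² = -19·3²·3/6² = -57/4 kN·m
Superposition: R_A = 49/2 kN, M_A = 117/4 kN·m, R_B = 49/2 kN, M_B = -117/4 kN·m

R_A = 49/2 kN, M_A = 117/4 kN·m, R_B = 49/2 kN, M_B = -117/4 kN·m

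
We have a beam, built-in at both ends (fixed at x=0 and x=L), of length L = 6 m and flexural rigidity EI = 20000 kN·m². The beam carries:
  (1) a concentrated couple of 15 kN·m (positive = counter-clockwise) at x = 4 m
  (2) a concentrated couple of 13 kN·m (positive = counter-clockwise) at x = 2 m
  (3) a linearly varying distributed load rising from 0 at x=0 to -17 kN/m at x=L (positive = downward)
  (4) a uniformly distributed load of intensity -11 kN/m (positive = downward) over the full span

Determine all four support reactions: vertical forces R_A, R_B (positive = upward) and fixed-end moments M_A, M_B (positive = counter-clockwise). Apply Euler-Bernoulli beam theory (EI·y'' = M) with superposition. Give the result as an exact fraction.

R_A = -3787/90 kN, M_A = -242/5 kN·m, R_B = -6743/90 kN, M_B = 1019/15 kN·m

Load 1 — applied couple M₀=15 kN·m at a=4 m (b=L-a=2):
  R_A = 6M₀ab/L³ = 6·15·4·2/6³ = 10/3 kN
  M_A = M₀b(2a-b)/L² = 15·2·(2·4-2)/6² = 5 kN·m
  R_B = -6M₀ab/L³ = -6·15·4·2/6³ = -10/3 kN
  M_B = M₀a(2b-a)/L² = 15·4·(2·2-4)/6² = 0 kN·m
Load 2 — applied couple M₀=13 kN·m at a=2 m (b=L-a=4):
  R_A = 6M₀ab/L³ = 6·13·2·4/6³ = 26/9 kN
  M_A = M₀b(2a-b)/L² = 13·4·(2·2-4)/6² = 0 kN·m
  R_B = -6M₀ab/L³ = -6·13·2·4/6³ = -26/9 kN
  M_B = M₀a(2b-a)/L² = 13·2·(2·4-2)/6² = 13/3 kN·m
Load 3 — triangular load w₀=-17 kN/m (0→w₀ over full span):
  R_A = 3w₀L/20 = 3·(-17)·6/20 = -153/10 kN
  M_A = w₀L²/30 = (-17)·6²/30 = -102/5 kN·m
  R_B = 7w₀L/20 = 7·(-17)·6/20 = -357/10 kN
  M_B = -w₀L²/20 = -(-17)·6²/20 = 153/5 kN·m
Load 4 — uniform load w=-11 kN/m over full span:
  R_A = wL/2 = (-11)·6/2 = -33 kN
  M_A = wL²/12 = (-11)·6²/12 = -33 kN·m
  R_B = wL/2 = (-11)·6/2 = -33 kN
  M_B = -wL²/12 = -(-11)·6²/12 = 33 kN·m
Superposition: R_A = -3787/90 kN, M_A = -242/5 kN·m, R_B = -6743/90 kN, M_B = 1019/15 kN·m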